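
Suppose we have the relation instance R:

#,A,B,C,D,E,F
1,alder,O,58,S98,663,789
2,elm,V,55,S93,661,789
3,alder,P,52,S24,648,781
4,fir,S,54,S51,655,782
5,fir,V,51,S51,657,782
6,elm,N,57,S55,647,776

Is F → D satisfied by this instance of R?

No

F=789: rows 1, 2 → D takes values {S98, S93} — violation
F=781: row 3 → D = S24 ✓
F=782: rows 4, 5 → D = S51, S51 ✓
F=776: row 6 → D = S55 ✓
Two rows agree on F but differ on D, so F → D does not hold.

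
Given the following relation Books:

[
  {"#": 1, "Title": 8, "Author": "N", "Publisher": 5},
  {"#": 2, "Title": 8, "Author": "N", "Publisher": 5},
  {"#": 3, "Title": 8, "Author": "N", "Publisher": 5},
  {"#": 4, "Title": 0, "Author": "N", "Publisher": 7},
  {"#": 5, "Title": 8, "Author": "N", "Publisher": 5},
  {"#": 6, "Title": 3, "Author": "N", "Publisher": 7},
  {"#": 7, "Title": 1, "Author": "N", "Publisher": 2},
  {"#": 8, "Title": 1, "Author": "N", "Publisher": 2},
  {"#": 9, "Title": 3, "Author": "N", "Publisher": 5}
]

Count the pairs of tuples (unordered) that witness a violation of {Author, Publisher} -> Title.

5

(Author=N, Publisher=5): violating pairs (1,9), (2,9), (3,9), (5,9) — 4 pairs.
(Author=N, Publisher=7): violating pairs (4,6) — 1 pair.
(Author=N, Publisher=2): all 2 rows agree on Title — 0 pairs.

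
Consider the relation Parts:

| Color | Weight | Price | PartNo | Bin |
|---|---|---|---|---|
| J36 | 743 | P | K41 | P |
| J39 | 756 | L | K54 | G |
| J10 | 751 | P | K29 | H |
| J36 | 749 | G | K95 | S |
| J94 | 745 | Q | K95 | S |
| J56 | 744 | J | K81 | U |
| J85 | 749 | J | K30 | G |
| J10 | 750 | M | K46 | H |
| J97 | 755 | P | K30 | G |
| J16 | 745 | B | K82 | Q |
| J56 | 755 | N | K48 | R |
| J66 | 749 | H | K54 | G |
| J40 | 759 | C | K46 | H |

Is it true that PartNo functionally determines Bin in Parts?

Yes

PartNo=K41: 1 row → Bin = P ✓
PartNo=K54: 2 rows → Bin = G, G ✓
PartNo=K29: 1 row → Bin = H ✓
PartNo=K95: 2 rows → Bin = S, S ✓
PartNo=K81: 1 row → Bin = U ✓
PartNo=K30: 2 rows → Bin = G, G ✓
PartNo=K46: 2 rows → Bin = H, H ✓
PartNo=K82: 1 row → Bin = Q ✓
PartNo=K48: 1 row → Bin = R ✓
Every PartNo value is associated with a single Bin value, so PartNo → Bin holds.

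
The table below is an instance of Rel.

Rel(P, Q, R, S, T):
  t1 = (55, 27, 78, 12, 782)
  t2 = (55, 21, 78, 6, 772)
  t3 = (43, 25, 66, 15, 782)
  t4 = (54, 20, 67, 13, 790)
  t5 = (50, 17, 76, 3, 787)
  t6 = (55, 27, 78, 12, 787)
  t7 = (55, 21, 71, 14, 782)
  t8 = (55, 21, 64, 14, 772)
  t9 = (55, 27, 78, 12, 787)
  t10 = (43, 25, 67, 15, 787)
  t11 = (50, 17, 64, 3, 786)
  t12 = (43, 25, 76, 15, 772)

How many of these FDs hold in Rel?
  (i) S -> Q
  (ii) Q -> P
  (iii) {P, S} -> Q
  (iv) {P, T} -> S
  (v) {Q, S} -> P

(i) S -> Q: every LHS value maps to a single RHS value — holds.
(ii) Q -> P: every LHS value maps to a single RHS value — holds.
(iii) {P, S} -> Q: every LHS value maps to a single RHS value — holds.
(iv) {P, T} -> S: (P=55, T=782): rows 1, 7 → S takes values {12, 14} — violation; (P=55, T=772): rows 2, 8 → S takes values {6, 14} — violation — fails.
(v) {Q, S} -> P: every LHS value maps to a single RHS value — holds.
4 of the 5 dependencies hold.

4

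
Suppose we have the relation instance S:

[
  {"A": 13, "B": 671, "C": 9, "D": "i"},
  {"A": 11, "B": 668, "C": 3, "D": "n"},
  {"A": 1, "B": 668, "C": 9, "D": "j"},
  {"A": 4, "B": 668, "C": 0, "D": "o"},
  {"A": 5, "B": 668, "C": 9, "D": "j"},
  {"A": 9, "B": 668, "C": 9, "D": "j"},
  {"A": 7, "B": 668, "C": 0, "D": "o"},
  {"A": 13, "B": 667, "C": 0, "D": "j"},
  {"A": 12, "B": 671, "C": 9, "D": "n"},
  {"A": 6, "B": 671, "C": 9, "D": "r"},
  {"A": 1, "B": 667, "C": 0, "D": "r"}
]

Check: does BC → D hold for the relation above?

(B=671, C=9): 3 rows → D takes values {i, n, r} — violation
(B=668, C=3): 1 row → D = n ✓
(B=668, C=9): 3 rows → D = j, j, j ✓
(B=668, C=0): 2 rows → D = o, o ✓
(B=667, C=0): 2 rows → D takes values {j, r} — violation
Two rows agree on BC but differ on D, so BC → D does not hold.

No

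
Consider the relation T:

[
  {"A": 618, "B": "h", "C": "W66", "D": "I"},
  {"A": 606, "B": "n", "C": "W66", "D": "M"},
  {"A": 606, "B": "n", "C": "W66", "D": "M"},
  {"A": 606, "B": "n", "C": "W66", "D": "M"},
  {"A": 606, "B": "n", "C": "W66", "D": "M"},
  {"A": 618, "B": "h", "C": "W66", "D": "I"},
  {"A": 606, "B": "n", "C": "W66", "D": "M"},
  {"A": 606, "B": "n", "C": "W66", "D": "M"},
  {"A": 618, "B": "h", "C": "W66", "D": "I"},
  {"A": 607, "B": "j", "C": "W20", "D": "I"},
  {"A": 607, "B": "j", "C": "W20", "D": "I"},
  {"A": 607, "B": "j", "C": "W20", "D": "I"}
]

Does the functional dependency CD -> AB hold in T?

Yes

(C=W66, D=I): 3 rows → {A,B} = (618, h), (618, h), (618, h) ✓
(C=W66, D=M): 6 rows → {A,B} = (606, n), (606, n), (606, n), (606, n), (606, n), (606, n) ✓
(C=W20, D=I): 3 rows → {A,B} = (607, j), (607, j), (607, j) ✓
Every CD value is associated with a single AB value, so CD -> AB holds.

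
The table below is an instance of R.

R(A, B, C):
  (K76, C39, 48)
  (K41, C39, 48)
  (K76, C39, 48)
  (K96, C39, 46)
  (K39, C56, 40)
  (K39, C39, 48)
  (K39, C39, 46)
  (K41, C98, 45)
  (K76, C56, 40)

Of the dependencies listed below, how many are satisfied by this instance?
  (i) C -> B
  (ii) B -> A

1

(i) C -> B: every LHS value maps to a single RHS value — holds.
(ii) B -> A: B=C39: 6 rows → A takes values {K76, K41, K96, K39} — violation; B=C56: 2 rows → A takes values {K39, K76} — violation — fails.
1 of the 2 dependencies holds.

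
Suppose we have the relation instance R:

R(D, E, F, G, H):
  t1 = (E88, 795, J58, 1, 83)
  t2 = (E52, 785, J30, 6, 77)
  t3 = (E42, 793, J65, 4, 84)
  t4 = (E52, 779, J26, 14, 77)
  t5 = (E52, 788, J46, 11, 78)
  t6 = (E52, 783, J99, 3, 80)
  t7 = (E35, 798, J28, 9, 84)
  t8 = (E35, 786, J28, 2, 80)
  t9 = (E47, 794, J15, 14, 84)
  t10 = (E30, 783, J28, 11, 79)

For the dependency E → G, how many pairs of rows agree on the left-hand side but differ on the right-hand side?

1

E=783: violating pairs (6,10) — 1 pair.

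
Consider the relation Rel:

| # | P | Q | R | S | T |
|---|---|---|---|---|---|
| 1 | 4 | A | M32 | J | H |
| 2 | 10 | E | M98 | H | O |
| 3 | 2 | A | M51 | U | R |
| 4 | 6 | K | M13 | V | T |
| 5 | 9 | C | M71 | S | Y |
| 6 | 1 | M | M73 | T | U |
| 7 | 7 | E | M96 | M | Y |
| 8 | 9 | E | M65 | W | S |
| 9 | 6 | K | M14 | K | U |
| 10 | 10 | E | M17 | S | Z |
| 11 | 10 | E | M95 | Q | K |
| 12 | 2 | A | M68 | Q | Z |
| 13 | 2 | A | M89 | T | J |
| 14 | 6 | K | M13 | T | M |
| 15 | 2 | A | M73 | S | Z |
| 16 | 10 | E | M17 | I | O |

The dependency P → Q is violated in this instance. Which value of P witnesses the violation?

9

P=4: row 1 → Q = A ✓
P=10: rows 2, 10, 11, 16 → Q = E, E, E, E ✓
P=2: rows 3, 12, 13, 15 → Q = A, A, A, A ✓
P=6: rows 4, 9, 14 → Q = K, K, K ✓
P=9: rows 5, 8 → Q takes values {C, E} — violation
P=1: row 6 → Q = M ✓
P=7: row 7 → Q = E ✓
The only P value with inconsistent Q is P=9.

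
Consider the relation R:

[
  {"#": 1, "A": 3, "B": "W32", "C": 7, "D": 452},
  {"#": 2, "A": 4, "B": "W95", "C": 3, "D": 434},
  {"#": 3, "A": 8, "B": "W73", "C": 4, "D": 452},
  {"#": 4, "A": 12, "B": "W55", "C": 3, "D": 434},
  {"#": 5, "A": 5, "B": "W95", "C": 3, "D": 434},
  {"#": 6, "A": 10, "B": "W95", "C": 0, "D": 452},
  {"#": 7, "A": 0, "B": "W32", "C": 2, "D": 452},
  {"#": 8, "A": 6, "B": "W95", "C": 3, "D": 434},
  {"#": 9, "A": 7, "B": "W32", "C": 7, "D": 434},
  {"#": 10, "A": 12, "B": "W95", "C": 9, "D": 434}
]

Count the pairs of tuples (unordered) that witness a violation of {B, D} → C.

4

(B=W32, D=452): violating pairs (1,7) — 1 pair.
(B=W95, D=434): violating pairs (2,10), (5,10), (8,10) — 3 pairs.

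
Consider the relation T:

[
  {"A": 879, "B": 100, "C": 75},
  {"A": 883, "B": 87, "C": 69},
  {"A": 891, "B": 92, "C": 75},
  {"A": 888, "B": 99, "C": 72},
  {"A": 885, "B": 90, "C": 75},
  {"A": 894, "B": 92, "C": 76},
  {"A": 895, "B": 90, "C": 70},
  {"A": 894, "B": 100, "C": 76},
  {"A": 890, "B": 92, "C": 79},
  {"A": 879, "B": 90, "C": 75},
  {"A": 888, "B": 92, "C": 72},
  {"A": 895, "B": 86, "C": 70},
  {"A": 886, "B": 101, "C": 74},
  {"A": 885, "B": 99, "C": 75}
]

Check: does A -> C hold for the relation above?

Yes

A=879: 2 rows → C = 75, 75 ✓
A=883: 1 row → C = 69 ✓
A=891: 1 row → C = 75 ✓
A=888: 2 rows → C = 72, 72 ✓
A=885: 2 rows → C = 75, 75 ✓
A=894: 2 rows → C = 76, 76 ✓
A=895: 2 rows → C = 70, 70 ✓
A=890: 1 row → C = 79 ✓
A=886: 1 row → C = 74 ✓
Every A value is associated with a single C value, so A -> C holds.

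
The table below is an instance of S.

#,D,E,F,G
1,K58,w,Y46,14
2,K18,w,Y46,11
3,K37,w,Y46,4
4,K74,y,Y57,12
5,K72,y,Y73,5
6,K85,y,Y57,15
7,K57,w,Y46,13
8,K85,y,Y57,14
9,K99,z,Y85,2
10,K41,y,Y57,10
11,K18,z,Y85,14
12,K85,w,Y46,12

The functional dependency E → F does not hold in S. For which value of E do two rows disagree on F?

E=w: rows 1, 2, 3, 7, 12 → F = Y46, Y46, Y46, Y46, Y46 ✓
E=y: rows 4, 5, 6, 8, 10 → F takes values {Y57, Y73} — violation
E=z: rows 9, 11 → F = Y85, Y85 ✓
The only E value with inconsistent F is E=y.

y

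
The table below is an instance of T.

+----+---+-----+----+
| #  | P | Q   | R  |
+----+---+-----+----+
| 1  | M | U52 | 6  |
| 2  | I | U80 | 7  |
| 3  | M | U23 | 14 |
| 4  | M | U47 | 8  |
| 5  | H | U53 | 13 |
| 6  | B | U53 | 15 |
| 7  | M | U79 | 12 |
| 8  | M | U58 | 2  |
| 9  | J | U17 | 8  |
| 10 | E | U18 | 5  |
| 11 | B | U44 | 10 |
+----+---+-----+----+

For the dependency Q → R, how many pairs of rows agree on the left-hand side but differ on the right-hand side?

1

Q=U53: violating pairs (5,6) — 1 pair.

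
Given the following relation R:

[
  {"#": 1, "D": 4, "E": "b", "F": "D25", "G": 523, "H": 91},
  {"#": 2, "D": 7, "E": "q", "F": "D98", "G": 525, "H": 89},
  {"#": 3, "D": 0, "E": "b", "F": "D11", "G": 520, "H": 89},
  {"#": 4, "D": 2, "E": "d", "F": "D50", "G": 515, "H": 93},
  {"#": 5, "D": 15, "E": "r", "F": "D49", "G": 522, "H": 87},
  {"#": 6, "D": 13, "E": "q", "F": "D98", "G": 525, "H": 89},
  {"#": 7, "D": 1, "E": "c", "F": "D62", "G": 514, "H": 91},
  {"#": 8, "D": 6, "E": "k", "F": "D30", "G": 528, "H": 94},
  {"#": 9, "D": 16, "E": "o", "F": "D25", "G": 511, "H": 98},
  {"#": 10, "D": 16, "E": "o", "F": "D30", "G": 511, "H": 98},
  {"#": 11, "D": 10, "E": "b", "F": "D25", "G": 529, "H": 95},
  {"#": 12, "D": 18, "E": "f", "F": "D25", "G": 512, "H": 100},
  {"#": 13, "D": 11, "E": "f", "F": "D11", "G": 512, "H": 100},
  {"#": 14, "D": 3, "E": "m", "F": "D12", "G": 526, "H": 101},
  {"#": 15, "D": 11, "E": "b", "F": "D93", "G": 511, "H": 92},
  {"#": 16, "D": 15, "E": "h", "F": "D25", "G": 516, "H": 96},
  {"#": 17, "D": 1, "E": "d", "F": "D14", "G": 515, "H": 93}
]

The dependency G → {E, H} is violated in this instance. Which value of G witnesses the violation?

511

G=523: row 1 → {E,H} = (b, 91) ✓
G=525: rows 2, 6 → {E,H} = (q, 89), (q, 89) ✓
G=520: row 3 → {E,H} = (b, 89) ✓
G=515: rows 4, 17 → {E,H} = (d, 93), (d, 93) ✓
G=522: row 5 → {E,H} = (r, 87) ✓
G=514: row 7 → {E,H} = (c, 91) ✓
G=528: row 8 → {E,H} = (k, 94) ✓
G=511: rows 9, 10, 15 → {E,H} takes values {(o, 98), (b, 92)} — violation
G=529: row 11 → {E,H} = (b, 95) ✓
G=512: rows 12, 13 → {E,H} = (f, 100), (f, 100) ✓
G=526: row 14 → {E,H} = (m, 101) ✓
G=516: row 16 → {E,H} = (h, 96) ✓
The only G value with inconsistent RHS is G=511.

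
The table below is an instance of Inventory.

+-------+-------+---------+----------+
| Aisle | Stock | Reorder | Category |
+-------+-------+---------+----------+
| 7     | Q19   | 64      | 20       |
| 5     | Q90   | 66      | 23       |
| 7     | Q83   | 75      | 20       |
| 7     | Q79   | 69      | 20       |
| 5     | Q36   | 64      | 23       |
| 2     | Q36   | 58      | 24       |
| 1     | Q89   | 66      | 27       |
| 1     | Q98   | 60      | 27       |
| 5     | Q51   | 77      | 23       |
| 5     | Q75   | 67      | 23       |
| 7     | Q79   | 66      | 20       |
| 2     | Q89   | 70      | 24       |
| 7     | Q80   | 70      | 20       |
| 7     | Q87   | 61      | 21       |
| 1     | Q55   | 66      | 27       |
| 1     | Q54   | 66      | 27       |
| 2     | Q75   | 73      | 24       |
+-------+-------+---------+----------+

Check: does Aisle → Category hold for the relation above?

No

Aisle=7: 6 rows → Category takes values {20, 21} — violation
Aisle=5: 4 rows → Category = 23, 23, 23, 23 ✓
Aisle=2: 3 rows → Category = 24, 24, 24 ✓
Aisle=1: 4 rows → Category = 27, 27, 27, 27 ✓
Two rows agree on Aisle but differ on Category, so Aisle → Category does not hold.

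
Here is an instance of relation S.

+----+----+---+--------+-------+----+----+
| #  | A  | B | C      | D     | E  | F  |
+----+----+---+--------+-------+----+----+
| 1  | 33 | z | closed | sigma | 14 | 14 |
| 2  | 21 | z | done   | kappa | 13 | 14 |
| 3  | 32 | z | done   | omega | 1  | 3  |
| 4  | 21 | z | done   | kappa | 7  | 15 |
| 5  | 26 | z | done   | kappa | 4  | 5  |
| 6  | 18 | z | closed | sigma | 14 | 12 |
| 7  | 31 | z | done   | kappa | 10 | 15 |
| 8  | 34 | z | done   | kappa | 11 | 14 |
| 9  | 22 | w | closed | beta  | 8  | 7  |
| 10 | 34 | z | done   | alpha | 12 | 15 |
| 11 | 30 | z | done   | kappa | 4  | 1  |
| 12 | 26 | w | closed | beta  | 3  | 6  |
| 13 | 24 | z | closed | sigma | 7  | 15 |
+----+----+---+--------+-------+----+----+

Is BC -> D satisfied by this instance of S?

No

(B=z, C=closed): rows 1, 6, 13 → D = sigma, sigma, sigma ✓
(B=z, C=done): rows 2, 3, 4, 5, 7, 8, 10, 11 → D takes values {kappa, omega, alpha} — violation
(B=w, C=closed): rows 9, 12 → D = beta, beta ✓
Two rows agree on BC but differ on D, so BC -> D does not hold.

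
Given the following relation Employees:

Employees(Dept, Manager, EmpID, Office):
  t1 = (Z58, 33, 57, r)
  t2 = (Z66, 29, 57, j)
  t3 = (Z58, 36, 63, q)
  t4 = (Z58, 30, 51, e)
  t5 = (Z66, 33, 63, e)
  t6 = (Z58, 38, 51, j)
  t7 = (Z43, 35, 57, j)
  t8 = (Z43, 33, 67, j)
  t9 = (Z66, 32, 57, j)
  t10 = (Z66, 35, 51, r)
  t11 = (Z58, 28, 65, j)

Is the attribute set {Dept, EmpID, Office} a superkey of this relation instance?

Rows 2 and 9 have the same {Dept, EmpID, Office} value (Dept=Z66, EmpID=57, Office=j) but are distinct tuples, so {Dept, EmpID, Office} does not determine every attribute — not a superkey.

No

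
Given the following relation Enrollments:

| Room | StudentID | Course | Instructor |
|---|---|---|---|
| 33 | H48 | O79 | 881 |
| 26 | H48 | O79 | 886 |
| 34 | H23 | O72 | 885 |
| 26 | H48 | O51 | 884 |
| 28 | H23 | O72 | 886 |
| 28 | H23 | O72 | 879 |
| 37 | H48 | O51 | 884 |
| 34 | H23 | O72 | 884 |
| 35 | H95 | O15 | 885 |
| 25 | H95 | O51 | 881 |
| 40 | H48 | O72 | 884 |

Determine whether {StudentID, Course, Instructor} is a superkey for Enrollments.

Two distinct rows share (StudentID=H48, Course=O51, Instructor=884), so {StudentID, Course, Instructor} does not determine every attribute — not a superkey.

No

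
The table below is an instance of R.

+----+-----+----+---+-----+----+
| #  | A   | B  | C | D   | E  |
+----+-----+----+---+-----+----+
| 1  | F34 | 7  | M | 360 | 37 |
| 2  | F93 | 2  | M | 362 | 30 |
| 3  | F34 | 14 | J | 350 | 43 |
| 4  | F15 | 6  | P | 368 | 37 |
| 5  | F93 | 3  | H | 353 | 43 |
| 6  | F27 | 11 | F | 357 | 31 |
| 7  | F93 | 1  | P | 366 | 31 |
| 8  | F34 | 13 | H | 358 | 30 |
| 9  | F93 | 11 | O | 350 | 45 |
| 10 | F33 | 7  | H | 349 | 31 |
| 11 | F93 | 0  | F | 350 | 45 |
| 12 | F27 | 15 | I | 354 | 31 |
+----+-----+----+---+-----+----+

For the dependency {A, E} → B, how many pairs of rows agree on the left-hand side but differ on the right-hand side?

(A=F27, E=31): violating pairs (6,12) — 1 pair.
(A=F93, E=45): violating pairs (9,11) — 1 pair.

2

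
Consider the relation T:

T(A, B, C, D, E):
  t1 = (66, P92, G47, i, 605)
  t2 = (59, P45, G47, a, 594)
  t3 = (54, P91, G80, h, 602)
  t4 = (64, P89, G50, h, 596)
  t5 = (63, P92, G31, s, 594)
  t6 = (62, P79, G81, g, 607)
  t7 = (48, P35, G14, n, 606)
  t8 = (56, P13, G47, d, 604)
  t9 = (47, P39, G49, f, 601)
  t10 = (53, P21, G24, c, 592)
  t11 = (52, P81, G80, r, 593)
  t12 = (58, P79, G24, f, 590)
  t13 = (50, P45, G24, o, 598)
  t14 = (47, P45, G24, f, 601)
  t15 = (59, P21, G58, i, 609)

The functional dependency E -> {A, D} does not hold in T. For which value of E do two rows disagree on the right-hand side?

594

E=605: row 1 → {A,D} = (66, i) ✓
E=594: rows 2, 5 → {A,D} takes values {(59, a), (63, s)} — violation
E=602: row 3 → {A,D} = (54, h) ✓
E=596: row 4 → {A,D} = (64, h) ✓
E=607: row 6 → {A,D} = (62, g) ✓
E=606: row 7 → {A,D} = (48, n) ✓
E=604: row 8 → {A,D} = (56, d) ✓
E=601: rows 9, 14 → {A,D} = (47, f), (47, f) ✓
E=592: row 10 → {A,D} = (53, c) ✓
E=593: row 11 → {A,D} = (52, r) ✓
E=590: row 12 → {A,D} = (58, f) ✓
E=598: row 13 → {A,D} = (50, o) ✓
E=609: row 15 → {A,D} = (59, i) ✓
The only E value with inconsistent RHS is E=594.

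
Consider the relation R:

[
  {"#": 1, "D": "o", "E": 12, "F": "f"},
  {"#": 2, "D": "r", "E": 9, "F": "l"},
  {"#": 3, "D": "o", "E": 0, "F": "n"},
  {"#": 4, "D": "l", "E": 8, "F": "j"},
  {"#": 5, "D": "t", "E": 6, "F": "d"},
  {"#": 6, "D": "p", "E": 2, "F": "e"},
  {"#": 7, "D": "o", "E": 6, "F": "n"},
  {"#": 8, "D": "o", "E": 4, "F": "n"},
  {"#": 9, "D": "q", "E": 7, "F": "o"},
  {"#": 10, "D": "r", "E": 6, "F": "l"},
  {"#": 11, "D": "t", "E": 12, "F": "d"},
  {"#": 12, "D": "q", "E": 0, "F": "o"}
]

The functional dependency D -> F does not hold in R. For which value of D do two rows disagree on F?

o

D=o: rows 1, 3, 7, 8 → F takes values {f, n} — violation
D=r: rows 2, 10 → F = l, l ✓
D=l: row 4 → F = j ✓
D=t: rows 5, 11 → F = d, d ✓
D=p: row 6 → F = e ✓
D=q: rows 9, 12 → F = o, o ✓
The only D value with inconsistent F is D=o.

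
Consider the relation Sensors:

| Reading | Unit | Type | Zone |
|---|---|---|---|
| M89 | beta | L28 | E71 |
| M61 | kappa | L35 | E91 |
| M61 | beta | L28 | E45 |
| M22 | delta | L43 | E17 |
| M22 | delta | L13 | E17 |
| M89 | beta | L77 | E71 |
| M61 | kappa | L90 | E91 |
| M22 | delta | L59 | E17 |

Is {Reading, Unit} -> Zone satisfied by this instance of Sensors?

(Reading=M89, Unit=beta): 2 rows → Zone = E71, E71 ✓
(Reading=M61, Unit=kappa): 2 rows → Zone = E91, E91 ✓
(Reading=M61, Unit=beta): 1 row → Zone = E45 ✓
(Reading=M22, Unit=delta): 3 rows → Zone = E17, E17, E17 ✓
Every {Reading, Unit} value is associated with a single Zone value, so {Reading, Unit} -> Zone holds.

Yes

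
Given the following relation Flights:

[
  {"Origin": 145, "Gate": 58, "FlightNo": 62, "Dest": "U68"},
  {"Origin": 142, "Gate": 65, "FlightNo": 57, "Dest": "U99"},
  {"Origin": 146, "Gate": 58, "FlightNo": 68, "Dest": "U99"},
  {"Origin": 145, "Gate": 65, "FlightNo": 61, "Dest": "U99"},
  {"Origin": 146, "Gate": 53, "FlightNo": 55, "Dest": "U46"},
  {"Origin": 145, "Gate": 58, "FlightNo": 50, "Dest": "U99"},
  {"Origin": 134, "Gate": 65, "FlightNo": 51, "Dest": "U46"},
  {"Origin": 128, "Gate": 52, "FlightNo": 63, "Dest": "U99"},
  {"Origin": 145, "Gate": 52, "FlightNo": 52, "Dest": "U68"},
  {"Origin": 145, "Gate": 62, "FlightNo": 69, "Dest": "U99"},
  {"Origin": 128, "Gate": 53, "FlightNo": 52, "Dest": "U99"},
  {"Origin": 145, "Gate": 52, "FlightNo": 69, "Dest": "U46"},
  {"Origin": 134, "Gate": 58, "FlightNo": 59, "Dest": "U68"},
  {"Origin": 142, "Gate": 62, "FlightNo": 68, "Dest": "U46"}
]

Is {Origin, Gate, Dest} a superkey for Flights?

Yes

All 14 rows have distinct {Origin, Gate, Dest} values, so {Origin, Gate, Dest} → (all attributes) holds and {Origin, Gate, Dest} is a superkey.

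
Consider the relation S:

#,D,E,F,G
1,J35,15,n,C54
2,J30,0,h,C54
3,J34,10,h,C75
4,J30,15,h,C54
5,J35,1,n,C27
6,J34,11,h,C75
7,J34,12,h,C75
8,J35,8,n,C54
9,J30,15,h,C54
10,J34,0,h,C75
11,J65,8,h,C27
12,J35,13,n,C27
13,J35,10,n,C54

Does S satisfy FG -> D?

(F=n, G=C54): rows 1, 8, 13 → D = J35, J35, J35 ✓
(F=h, G=C54): rows 2, 4, 9 → D = J30, J30, J30 ✓
(F=h, G=C75): rows 3, 6, 7, 10 → D = J34, J34, J34, J34 ✓
(F=n, G=C27): rows 5, 12 → D = J35, J35 ✓
(F=h, G=C27): row 11 → D = J65 ✓
Every FG value is associated with a single D value, so FG -> D holds.

Yes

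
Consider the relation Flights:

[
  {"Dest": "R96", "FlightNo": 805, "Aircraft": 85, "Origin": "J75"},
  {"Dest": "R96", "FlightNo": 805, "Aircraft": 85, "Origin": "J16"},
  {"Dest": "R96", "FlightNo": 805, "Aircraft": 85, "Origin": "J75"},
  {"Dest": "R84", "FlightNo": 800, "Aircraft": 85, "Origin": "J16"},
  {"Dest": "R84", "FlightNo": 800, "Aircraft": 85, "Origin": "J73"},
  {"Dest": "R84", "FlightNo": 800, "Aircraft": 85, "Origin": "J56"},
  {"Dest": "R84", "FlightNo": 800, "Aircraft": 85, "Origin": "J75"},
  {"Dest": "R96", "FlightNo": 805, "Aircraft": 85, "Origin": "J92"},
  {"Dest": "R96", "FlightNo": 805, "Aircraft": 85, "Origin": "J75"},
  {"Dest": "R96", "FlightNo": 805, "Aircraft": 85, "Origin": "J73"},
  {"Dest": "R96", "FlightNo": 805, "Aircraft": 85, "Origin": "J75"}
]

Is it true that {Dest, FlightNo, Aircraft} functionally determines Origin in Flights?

(Dest=R96, FlightNo=805, Aircraft=85): 7 rows → Origin takes values {J75, J16, J92, J73} — violation
(Dest=R84, FlightNo=800, Aircraft=85): 4 rows → Origin takes values {J16, J73, J56, J75} — violation
Two rows agree on {Dest, FlightNo, Aircraft} but differ on Origin, so {Dest, FlightNo, Aircraft} → Origin does not hold.

No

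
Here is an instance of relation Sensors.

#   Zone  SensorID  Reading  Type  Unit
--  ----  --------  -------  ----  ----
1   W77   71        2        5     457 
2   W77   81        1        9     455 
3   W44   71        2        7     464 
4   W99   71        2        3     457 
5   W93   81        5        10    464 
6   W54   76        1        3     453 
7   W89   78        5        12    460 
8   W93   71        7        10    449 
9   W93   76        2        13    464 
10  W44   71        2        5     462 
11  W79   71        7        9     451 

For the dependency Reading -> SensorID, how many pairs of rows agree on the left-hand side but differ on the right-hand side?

6

Reading=2: violating pairs (1,9), (3,9), (4,9), (9,10) — 4 pairs.
Reading=1: violating pairs (2,6) — 1 pair.
Reading=5: violating pairs (5,7) — 1 pair.
Reading=7: all 2 rows agree on SensorID — 0 pairs.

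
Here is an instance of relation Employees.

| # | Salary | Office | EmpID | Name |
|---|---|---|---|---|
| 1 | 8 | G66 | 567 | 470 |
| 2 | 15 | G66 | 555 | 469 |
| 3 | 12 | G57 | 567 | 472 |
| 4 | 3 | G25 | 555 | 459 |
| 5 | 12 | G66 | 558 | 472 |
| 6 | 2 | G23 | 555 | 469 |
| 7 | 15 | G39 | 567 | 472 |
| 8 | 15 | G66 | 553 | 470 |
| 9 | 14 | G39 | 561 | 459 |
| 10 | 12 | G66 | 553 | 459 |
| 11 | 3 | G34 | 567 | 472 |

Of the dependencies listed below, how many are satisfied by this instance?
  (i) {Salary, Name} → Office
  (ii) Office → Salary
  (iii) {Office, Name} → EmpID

(i) {Salary, Name} → Office: (Salary=12, Name=472): rows 3, 5 → Office takes values {G57, G66} — violation — fails.
(ii) Office → Salary: Office=G66: rows 1, 2, 5, 8, 10 → Salary takes values {8, 15, 12} — violation; Office=G39: rows 7, 9 → Salary takes values {15, 14} — violation — fails.
(iii) {Office, Name} → EmpID: (Office=G66, Name=470): rows 1, 8 → EmpID takes values {567, 553} — violation — fails.
None of the 3 dependencies hold.

0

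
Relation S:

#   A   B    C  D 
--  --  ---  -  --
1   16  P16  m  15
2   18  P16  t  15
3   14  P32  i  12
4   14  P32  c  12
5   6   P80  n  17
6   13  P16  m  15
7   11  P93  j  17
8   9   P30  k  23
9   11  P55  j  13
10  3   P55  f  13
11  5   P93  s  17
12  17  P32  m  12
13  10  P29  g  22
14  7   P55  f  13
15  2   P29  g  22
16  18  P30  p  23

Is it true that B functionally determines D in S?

B=P16: rows 1, 2, 6 → D = 15, 15, 15 ✓
B=P32: rows 3, 4, 12 → D = 12, 12, 12 ✓
B=P80: row 5 → D = 17 ✓
B=P93: rows 7, 11 → D = 17, 17 ✓
B=P30: rows 8, 16 → D = 23, 23 ✓
B=P55: rows 9, 10, 14 → D = 13, 13, 13 ✓
B=P29: rows 13, 15 → D = 22, 22 ✓
Every B value is associated with a single D value, so B -> D holds.

Yes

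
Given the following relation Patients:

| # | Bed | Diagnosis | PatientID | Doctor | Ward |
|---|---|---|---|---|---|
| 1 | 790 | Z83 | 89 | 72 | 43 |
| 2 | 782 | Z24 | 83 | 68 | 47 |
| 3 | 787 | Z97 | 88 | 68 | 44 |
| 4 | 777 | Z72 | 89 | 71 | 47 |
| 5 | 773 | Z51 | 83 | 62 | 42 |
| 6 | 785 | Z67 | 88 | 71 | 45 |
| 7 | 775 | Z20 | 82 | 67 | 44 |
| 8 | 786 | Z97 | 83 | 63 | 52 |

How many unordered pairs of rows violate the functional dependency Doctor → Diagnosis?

2

Doctor=68: violating pairs (2,3) — 1 pair.
Doctor=71: violating pairs (4,6) — 1 pair.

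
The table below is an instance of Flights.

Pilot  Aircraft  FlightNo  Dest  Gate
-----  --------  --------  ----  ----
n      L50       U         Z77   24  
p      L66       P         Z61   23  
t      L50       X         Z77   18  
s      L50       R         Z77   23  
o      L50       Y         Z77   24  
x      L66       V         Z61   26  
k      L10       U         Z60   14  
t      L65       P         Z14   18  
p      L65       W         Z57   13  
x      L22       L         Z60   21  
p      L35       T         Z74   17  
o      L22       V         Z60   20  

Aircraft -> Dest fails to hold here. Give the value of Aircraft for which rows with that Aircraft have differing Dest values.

Aircraft=L50: 4 rows → Dest = Z77, Z77, Z77, Z77 ✓
Aircraft=L66: 2 rows → Dest = Z61, Z61 ✓
Aircraft=L10: 1 row → Dest = Z60 ✓
Aircraft=L65: 2 rows → Dest takes values {Z14, Z57} — violation
Aircraft=L22: 2 rows → Dest = Z60, Z60 ✓
Aircraft=L35: 1 row → Dest = Z74 ✓
The only Aircraft value with inconsistent Dest is Aircraft=L65.

L65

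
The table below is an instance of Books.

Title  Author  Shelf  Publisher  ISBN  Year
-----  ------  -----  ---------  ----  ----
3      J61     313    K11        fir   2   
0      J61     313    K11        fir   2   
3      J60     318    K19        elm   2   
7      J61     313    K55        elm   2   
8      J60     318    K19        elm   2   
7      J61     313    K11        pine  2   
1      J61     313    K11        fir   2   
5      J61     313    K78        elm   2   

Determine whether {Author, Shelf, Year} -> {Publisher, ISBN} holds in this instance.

No

(Author=J61, Shelf=313, Year=2): 6 rows → {Publisher,ISBN} takes values {(K11, fir), (K55, elm), (K11, pine), (K78, elm)} — violation
(Author=J60, Shelf=318, Year=2): 2 rows → {Publisher,ISBN} = (K19, elm), (K19, elm) ✓
Two rows agree on {Author, Shelf, Year} but differ on {Publisher, ISBN}, so {Author, Shelf, Year} -> {Publisher, ISBN} does not hold.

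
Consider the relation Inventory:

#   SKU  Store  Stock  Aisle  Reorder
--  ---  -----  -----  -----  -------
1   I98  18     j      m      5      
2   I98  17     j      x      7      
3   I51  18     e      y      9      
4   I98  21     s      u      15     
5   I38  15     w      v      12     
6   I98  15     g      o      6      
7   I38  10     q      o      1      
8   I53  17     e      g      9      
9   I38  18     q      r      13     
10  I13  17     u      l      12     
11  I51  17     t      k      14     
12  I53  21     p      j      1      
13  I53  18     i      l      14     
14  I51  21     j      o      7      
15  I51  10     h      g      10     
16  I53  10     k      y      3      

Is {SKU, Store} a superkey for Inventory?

All 16 rows have distinct {SKU, Store} values, so {SKU, Store} → (all attributes) holds and {SKU, Store} is a superkey.

Yes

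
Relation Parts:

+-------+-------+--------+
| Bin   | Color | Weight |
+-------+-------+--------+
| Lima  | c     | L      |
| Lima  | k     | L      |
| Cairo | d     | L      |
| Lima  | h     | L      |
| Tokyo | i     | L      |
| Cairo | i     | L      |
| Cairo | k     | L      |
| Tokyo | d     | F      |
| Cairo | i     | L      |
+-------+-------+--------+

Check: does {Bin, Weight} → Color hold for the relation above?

No

(Bin=Lima, Weight=L): 3 rows → Color takes values {c, k, h} — violation
(Bin=Cairo, Weight=L): 4 rows → Color takes values {d, i, k} — violation
(Bin=Tokyo, Weight=L): 1 row → Color = i ✓
(Bin=Tokyo, Weight=F): 1 row → Color = d ✓
Two rows agree on {Bin, Weight} but differ on Color, so {Bin, Weight} → Color does not hold.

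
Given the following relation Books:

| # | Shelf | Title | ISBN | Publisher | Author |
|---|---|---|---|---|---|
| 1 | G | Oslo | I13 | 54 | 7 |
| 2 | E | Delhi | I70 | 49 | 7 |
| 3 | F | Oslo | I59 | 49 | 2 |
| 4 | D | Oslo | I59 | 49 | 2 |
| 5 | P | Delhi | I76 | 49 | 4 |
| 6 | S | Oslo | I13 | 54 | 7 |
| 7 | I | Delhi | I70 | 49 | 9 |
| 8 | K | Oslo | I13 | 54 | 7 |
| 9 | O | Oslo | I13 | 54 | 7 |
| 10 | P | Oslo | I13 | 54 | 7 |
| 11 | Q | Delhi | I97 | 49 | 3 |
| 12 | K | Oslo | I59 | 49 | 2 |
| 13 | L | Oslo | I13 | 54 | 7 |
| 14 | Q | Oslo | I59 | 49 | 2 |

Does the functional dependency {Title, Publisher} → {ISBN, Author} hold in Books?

(Title=Oslo, Publisher=54): rows 1, 6, 8, 9, 10, 13 → {ISBN,Author} = (I13, 7), (I13, 7), (I13, 7), (I13, 7), (I13, 7), (I13, 7) ✓
(Title=Delhi, Publisher=49): rows 2, 5, 7, 11 → {ISBN,Author} takes values {(I70, 7), (I76, 4), (I70, 9), (I97, 3)} — violation
(Title=Oslo, Publisher=49): rows 3, 4, 12, 14 → {ISBN,Author} = (I59, 2), (I59, 2), (I59, 2), (I59, 2) ✓
Two rows agree on {Title, Publisher} but differ on {ISBN, Author}, so {Title, Publisher} → {ISBN, Author} does not hold.

No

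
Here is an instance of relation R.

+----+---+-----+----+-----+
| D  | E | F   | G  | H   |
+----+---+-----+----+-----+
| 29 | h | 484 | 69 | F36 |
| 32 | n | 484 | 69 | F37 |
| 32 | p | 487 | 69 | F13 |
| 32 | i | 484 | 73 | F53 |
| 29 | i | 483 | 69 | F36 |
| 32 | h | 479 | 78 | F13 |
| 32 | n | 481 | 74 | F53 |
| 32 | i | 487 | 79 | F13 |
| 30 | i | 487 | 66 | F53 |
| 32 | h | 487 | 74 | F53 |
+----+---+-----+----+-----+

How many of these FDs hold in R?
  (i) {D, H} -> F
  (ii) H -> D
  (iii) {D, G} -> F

0

(i) {D, H} -> F: (D=29, H=F36): 2 rows → F takes values {484, 483} — violation; (D=32, H=F13): 3 rows → F takes values {487, 479} — violation; (D=32, H=F53): 3 rows → F takes values {484, 481, 487} — violation — fails.
(ii) H -> D: H=F53: 4 rows → D takes values {32, 30} — violation — fails.
(iii) {D, G} -> F: (D=29, G=69): 2 rows → F takes values {484, 483} — violation; (D=32, G=69): 2 rows → F takes values {484, 487} — violation; (D=32, G=74): 2 rows → F takes values {481, 487} — violation — fails.
None of the 3 dependencies hold.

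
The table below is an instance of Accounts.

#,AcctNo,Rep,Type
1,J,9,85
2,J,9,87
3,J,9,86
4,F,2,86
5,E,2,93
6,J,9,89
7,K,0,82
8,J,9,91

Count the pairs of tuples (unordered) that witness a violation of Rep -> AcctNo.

1

Rep=9: all 5 rows agree on AcctNo — 0 pairs.
Rep=2: violating pairs (4,5) — 1 pair.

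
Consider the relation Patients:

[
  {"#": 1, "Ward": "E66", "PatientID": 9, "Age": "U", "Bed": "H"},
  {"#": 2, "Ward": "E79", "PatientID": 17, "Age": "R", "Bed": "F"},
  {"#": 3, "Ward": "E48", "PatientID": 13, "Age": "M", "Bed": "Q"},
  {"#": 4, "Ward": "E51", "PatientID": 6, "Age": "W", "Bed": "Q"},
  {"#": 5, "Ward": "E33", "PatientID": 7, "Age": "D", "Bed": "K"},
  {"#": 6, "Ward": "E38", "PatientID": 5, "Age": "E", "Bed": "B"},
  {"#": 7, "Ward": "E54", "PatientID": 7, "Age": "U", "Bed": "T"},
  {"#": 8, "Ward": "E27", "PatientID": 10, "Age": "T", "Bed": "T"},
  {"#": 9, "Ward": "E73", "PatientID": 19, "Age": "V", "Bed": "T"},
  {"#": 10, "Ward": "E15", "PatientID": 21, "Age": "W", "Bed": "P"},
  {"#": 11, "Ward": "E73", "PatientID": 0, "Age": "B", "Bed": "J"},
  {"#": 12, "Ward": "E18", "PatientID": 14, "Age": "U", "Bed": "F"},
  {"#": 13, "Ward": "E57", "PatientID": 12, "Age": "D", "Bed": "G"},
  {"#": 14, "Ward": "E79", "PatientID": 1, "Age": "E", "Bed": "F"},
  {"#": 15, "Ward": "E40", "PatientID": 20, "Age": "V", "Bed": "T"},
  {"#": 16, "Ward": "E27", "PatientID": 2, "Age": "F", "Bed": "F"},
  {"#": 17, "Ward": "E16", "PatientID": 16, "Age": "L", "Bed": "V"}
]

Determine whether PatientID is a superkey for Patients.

No

Rows 5 and 7 have the same PatientID value PatientID=7 but are distinct tuples, so PatientID does not determine every attribute — not a superkey.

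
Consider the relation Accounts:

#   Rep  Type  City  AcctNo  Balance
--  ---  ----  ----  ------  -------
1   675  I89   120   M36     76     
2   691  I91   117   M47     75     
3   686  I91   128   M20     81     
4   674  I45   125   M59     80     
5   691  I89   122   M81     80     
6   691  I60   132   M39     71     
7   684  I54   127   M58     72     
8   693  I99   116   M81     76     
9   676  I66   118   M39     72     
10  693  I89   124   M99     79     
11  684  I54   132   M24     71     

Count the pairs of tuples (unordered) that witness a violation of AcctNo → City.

2

AcctNo=M81: violating pairs (5,8) — 1 pair.
AcctNo=M39: violating pairs (6,9) — 1 pair.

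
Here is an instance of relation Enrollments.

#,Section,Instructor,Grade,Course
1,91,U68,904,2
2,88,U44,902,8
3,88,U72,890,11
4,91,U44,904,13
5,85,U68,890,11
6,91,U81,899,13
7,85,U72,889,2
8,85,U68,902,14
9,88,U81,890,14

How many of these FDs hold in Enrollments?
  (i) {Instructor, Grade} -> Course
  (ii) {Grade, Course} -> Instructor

1

(i) {Instructor, Grade} -> Course: every LHS value maps to a single RHS value — holds.
(ii) {Grade, Course} -> Instructor: (Grade=890, Course=11): rows 3, 5 → Instructor takes values {U72, U68} — violation — fails.
1 of the 2 dependencies holds.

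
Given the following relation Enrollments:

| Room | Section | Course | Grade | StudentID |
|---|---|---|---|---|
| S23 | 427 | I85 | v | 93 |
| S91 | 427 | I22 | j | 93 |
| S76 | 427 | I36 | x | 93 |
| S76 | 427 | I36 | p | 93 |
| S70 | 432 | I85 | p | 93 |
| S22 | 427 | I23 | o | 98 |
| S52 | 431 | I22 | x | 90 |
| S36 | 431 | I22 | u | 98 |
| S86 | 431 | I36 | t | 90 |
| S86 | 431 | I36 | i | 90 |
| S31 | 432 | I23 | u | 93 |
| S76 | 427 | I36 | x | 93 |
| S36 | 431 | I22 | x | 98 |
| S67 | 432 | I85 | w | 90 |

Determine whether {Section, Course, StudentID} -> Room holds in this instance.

Yes

(Section=427, Course=I85, StudentID=93): 1 row → Room = S23 ✓
(Section=427, Course=I22, StudentID=93): 1 row → Room = S91 ✓
(Section=427, Course=I36, StudentID=93): 3 rows → Room = S76, S76, S76 ✓
(Section=432, Course=I85, StudentID=93): 1 row → Room = S70 ✓
(Section=427, Course=I23, StudentID=98): 1 row → Room = S22 ✓
(Section=431, Course=I22, StudentID=90): 1 row → Room = S52 ✓
(Section=431, Course=I22, StudentID=98): 2 rows → Room = S36, S36 ✓
(Section=431, Course=I36, StudentID=90): 2 rows → Room = S86, S86 ✓
(Section=432, Course=I23, StudentID=93): 1 row → Room = S31 ✓
(Section=432, Course=I85, StudentID=90): 1 row → Room = S67 ✓
Every {Section, Course, StudentID} value is associated with a single Room value, so {Section, Course, StudentID} -> Room holds.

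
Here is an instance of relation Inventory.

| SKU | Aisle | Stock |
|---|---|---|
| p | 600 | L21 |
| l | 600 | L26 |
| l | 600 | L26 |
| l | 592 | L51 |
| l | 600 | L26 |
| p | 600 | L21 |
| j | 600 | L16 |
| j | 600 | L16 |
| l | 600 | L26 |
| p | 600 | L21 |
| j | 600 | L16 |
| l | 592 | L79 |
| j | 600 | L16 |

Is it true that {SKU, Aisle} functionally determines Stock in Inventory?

No

(SKU=p, Aisle=600): 3 rows → Stock = L21, L21, L21 ✓
(SKU=l, Aisle=600): 4 rows → Stock = L26, L26, L26, L26 ✓
(SKU=l, Aisle=592): 2 rows → Stock takes values {L51, L79} — violation
(SKU=j, Aisle=600): 4 rows → Stock = L16, L16, L16, L16 ✓
Two rows agree on {SKU, Aisle} but differ on Stock, so {SKU, Aisle} → Stock does not hold.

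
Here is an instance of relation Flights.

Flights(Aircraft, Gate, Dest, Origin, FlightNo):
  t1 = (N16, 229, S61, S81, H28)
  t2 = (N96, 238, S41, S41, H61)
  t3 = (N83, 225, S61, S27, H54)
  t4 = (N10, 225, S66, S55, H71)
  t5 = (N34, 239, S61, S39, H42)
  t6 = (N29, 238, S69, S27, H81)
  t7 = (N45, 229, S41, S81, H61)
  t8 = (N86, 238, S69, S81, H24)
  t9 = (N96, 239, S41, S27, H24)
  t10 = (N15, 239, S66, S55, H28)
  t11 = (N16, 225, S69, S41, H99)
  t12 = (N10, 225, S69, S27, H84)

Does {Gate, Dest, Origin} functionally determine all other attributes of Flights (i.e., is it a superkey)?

All 12 rows have distinct {Gate, Dest, Origin} values, so {Gate, Dest, Origin} → (all attributes) holds and {Gate, Dest, Origin} is a superkey.

Yes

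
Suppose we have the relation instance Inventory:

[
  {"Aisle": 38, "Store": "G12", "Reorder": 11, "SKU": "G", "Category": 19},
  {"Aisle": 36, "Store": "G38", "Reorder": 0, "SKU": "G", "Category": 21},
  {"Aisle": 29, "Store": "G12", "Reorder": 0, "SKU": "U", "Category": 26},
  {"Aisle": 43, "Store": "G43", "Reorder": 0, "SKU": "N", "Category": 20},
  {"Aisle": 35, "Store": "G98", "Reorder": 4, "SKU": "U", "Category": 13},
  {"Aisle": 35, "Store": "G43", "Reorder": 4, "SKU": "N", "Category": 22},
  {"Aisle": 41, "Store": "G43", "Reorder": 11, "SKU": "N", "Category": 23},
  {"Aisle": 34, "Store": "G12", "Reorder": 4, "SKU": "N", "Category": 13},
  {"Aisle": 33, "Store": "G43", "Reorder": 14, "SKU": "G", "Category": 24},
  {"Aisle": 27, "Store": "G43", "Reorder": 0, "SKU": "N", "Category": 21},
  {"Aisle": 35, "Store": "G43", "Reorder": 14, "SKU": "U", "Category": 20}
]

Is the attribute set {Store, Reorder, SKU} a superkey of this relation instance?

No

Two distinct rows share (Store=G43, Reorder=0, SKU=N), so {Store, Reorder, SKU} does not determine every attribute — not a superkey.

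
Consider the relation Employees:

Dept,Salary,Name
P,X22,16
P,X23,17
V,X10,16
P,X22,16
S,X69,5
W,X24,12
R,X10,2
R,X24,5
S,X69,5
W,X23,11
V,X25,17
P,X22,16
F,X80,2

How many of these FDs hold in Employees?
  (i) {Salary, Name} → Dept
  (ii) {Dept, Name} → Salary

(i) {Salary, Name} → Dept: every LHS value maps to a single RHS value — holds.
(ii) {Dept, Name} → Salary: every LHS value maps to a single RHS value — holds.
2 of the 2 dependencies hold.

2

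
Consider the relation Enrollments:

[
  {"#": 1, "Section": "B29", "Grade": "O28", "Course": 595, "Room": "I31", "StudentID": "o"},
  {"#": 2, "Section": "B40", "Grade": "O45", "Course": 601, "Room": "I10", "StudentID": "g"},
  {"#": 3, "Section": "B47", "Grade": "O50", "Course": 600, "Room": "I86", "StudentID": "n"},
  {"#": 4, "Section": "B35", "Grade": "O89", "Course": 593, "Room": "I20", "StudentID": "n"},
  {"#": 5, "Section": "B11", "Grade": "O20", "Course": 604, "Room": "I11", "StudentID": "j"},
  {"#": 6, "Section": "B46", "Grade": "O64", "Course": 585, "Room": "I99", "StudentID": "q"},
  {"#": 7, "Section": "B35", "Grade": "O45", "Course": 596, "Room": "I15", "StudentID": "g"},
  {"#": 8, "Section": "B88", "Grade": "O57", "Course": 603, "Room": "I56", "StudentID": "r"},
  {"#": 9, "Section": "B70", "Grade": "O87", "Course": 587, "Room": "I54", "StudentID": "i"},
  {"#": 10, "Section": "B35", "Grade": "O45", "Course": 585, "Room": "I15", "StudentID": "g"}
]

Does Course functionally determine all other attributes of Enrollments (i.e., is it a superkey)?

No

Rows 6 and 10 have the same Course value Course=585 but are distinct tuples, so Course does not determine every attribute — not a superkey.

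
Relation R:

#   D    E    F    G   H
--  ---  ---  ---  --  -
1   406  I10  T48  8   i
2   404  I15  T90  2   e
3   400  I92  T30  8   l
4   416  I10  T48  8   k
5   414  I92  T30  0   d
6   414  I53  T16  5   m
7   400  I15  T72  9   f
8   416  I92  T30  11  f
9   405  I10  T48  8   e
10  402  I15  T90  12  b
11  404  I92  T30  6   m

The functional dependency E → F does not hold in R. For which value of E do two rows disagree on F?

E=I10: rows 1, 4, 9 → F = T48, T48, T48 ✓
E=I15: rows 2, 7, 10 → F takes values {T90, T72} — violation
E=I92: rows 3, 5, 8, 11 → F = T30, T30, T30, T30 ✓
E=I53: row 6 → F = T16 ✓
The only E value with inconsistent F is E=I15.

I15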